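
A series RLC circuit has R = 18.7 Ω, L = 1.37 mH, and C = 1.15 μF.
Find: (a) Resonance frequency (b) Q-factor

Step 1 — Resonance condition Im(Z)=0 gives ω₀ = 1/√(LC).
Step 2 — ω₀ = 1/√(0.00137·1.15e-06) = 2.519e+04 rad/s.
Step 3 — f₀ = ω₀/(2π) = 4010 Hz.
Step 4 — Series Q: Q = ω₀L/R = 2.519e+04·0.00137/18.7 = 1.846.

(a) f₀ = 4010 Hz  (b) Q = 1.846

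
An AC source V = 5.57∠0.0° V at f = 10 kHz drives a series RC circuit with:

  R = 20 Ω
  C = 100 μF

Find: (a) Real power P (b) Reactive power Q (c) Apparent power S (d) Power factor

Step 1 — Angular frequency: ω = 2π·f = 2π·1e+04 = 6.283e+04 rad/s.
Step 2 — Component impedances:
  R: Z = R = 20 Ω
  C: Z = 1/(jωC) = -j/(ω·C) = 0 - j0.1592 Ω
Step 3 — Series combination: Z_total = R + C = 20 - j0.1592 Ω = 20∠-0.5° Ω.
Step 4 — Source phasor: V = 5.57∠0.0° V = 5.57 V.
Step 5 — Current: I = V / Z = 0.2785 + j0.002216 A = 0.2785∠0.5° A.
Step 6 — Complex power: S = V·I* = 1.551 - j0.01234 VA.
Step 7 — Real power: P = Re(S) = 1.551 W.
Step 8 — Reactive power: Q = Im(S) = -0.01234 VAR.
Step 9 — Apparent power: |S| = 1.551 VA.
Step 10 — Power factor: PF = P/|S| = 1 (leading).

(a) P = 1.551 W  (b) Q = -0.01234 VAR  (c) S = 1.551 VA  (d) PF = 1 (leading)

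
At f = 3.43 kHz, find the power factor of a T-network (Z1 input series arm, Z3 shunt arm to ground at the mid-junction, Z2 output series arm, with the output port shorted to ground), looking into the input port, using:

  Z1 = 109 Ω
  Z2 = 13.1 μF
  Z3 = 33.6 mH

Step 1 — Angular frequency: ω = 2π·f = 2π·3430 = 2.155e+04 rad/s.
Step 2 — Component impedances:
  Z1: Z = R = 109 Ω
  Z2: Z = 1/(jωC) = -j/(ω·C) = 0 - j3.542 Ω
  Z3: Z = jωL = j·2.155e+04·0.0336 = 0 + j724.1 Ω
Step 3 — With the output port shorted to ground, the output series arm Z2 runs from the junction to ground; the shunt arm Z3 also runs from the junction to ground. They appear in parallel: Z3 || Z2 = 0 - j3.559 Ω.
Step 4 — Series with input arm Z1: Z_in = Z1 + (Z3 || Z2) = 109 - j3.559 Ω = 109.1∠-1.9° Ω.
Step 5 — Power factor: PF = cos(φ) = Re(Z)/|Z| = 109/109.058 = 0.9995.
Step 6 — Type: Im(Z) = -3.559 ⇒ leading (phase φ = -1.9°).

PF = 0.9995 (leading, φ = -1.9°)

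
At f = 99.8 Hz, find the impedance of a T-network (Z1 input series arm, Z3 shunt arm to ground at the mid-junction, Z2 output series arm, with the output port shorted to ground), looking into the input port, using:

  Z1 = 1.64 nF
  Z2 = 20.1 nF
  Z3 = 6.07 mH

Step 1 — Angular frequency: ω = 2π·f = 2π·99.8 = 627.1 rad/s.
Step 2 — Component impedances:
  Z1: Z = 1/(jωC) = -j/(ω·C) = 0 - j9.724e+05 Ω
  Z2: Z = 1/(jωC) = -j/(ω·C) = 0 - j7.934e+04 Ω
  Z3: Z = jωL = j·627.1·0.00607 = 0 + j3.806 Ω
Step 3 — With the output port shorted to ground, the output series arm Z2 runs from the junction to ground; the shunt arm Z3 also runs from the junction to ground. They appear in parallel: Z3 || Z2 = 0 + j3.806 Ω.
Step 4 — Series with input arm Z1: Z_in = Z1 + (Z3 || Z2) = 0 - j9.724e+05 Ω = 9.724e+05∠-90.0° Ω.

Z = 0 - j9.724e+05 Ω = 9.724e+05∠-90.0° Ω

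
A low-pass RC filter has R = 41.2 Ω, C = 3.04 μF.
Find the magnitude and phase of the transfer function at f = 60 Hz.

Step 1 — Angular frequency: ω = 2π·60 = 377 rad/s.
Step 2 — Transfer function: H(jω) = 1/(1 + jωRC).
Step 3 — Denominator: 1 + jωRC = 1 + j·377·41.2·3.04e-06 = 1 + j0.04722.
Step 4 — H = 0.9978 - j0.04711.
Step 5 — Magnitude: |H| = 0.9989 (-0.0 dB); phase: φ = -2.7°.

|H| = 0.9989 (-0.0 dB), φ = -2.7°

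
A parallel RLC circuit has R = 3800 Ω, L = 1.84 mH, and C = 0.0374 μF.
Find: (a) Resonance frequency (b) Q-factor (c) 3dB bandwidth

Step 1 — Resonance: ω₀ = 1/√(LC) = 1/√(0.00184·3.74e-08) = 1.205e+05 rad/s.
Step 2 — f₀ = ω₀/(2π) = 1.919e+04 Hz.
Step 3 — Parallel Q: Q = R/(ω₀L) = 3800/(1.205e+05·0.00184) = 17.13.
Step 4 — Bandwidth: Δω = ω₀/Q = 7036 rad/s; BW = Δω/(2π) = 1120 Hz.

(a) f₀ = 1.919e+04 Hz  (b) Q = 17.13  (c) BW = 1120 Hz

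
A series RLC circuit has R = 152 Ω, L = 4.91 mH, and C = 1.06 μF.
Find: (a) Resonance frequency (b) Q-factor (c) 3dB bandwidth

Step 1 — Resonance condition Im(Z)=0 gives ω₀ = 1/√(LC).
Step 2 — ω₀ = 1/√(0.00491·1.06e-06) = 1.386e+04 rad/s.
Step 3 — f₀ = ω₀/(2π) = 2206 Hz.
Step 4 — Series Q: Q = ω₀L/R = 1.386e+04·0.00491/152 = 0.4478.
Step 5 — 3dB bandwidth: Δω = ω₀/Q = 3.096e+04 rad/s; BW = Δω/(2π) = 4927 Hz.

(a) f₀ = 2206 Hz  (b) Q = 0.4478  (c) BW = 4927 Hz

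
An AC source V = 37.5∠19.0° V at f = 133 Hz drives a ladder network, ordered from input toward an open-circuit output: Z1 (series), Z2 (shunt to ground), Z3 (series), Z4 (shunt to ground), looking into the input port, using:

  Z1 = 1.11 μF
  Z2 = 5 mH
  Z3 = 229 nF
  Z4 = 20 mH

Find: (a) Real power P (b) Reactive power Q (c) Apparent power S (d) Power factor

Step 1 — Angular frequency: ω = 2π·f = 2π·133 = 835.7 rad/s.
Step 2 — Component impedances:
  Z1: Z = 1/(jωC) = -j/(ω·C) = 0 - j1078 Ω
  Z2: Z = jωL = j·835.7·0.005 = 0 + j4.178 Ω
  Z3: Z = 1/(jωC) = -j/(ω·C) = 0 - j5226 Ω
  Z4: Z = jωL = j·835.7·0.02 = 0 + j16.71 Ω
Step 3 — Ladder network (open output): work backward from the far end, alternating series and parallel combinations. Z_in = 0 - j1074 Ω = 1074∠-90.0° Ω.
Step 4 — Source phasor: V = 37.5∠19.0° V = 35.46 + j12.21 V.
Step 5 — Current: I = V / Z = -0.01137 + j0.03302 A = 0.03492∠109.0° A.
Step 6 — Complex power: S = V·I* = 0 - j1.309 VA.
Step 7 — Real power: P = Re(S) = 0 W.
Step 8 — Reactive power: Q = Im(S) = -1.309 VAR.
Step 9 — Apparent power: |S| = 1.309 VA.
Step 10 — Power factor: PF = P/|S| = 0 (leading).

(a) P = 0 W  (b) Q = -1.309 VAR  (c) S = 1.309 VA  (d) PF = 0 (leading)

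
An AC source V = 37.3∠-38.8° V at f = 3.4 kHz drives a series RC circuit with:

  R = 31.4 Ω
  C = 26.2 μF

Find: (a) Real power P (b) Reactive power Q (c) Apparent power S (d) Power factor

Step 1 — Angular frequency: ω = 2π·f = 2π·3400 = 2.136e+04 rad/s.
Step 2 — Component impedances:
  R: Z = R = 31.4 Ω
  C: Z = 1/(jωC) = -j/(ω·C) = 0 - j1.787 Ω
Step 3 — Series combination: Z_total = R + C = 31.4 - j1.787 Ω = 31.45∠-3.3° Ω.
Step 4 — Source phasor: V = 37.3∠-38.8° V = 29.07 - j23.37 V.
Step 5 — Current: I = V / Z = 0.965 - j0.6894 A = 1.186∠-35.5° A.
Step 6 — Complex power: S = V·I* = 44.17 - j2.513 VA.
Step 7 — Real power: P = Re(S) = 44.17 W.
Step 8 — Reactive power: Q = Im(S) = -2.513 VAR.
Step 9 — Apparent power: |S| = 44.24 VA.
Step 10 — Power factor: PF = P/|S| = 0.9984 (leading).

(a) P = 44.17 W  (b) Q = -2.513 VAR  (c) S = 44.24 VA  (d) PF = 0.9984 (leading)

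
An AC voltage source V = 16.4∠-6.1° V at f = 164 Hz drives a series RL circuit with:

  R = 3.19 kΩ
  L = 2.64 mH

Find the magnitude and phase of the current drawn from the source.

Step 1 — Angular frequency: ω = 2π·f = 2π·164 = 1030 rad/s.
Step 2 — Component impedances:
  R: Z = R = 3190 Ω
  L: Z = jωL = j·1030·0.00264 = 0 + j2.72 Ω
Step 3 — Series combination: Z_total = R + L = 3190 + j2.72 Ω = 3190∠0.0° Ω.
Step 4 — Source phasor: V = 16.4∠-6.1° V = 16.31 - j1.743 V.
Step 5 — Ohm's law: I = V / Z_total = (16.31 - j1.743) / (3190 + j2.72) = 0.005111 - j0.0005507 A.
Step 6 — Convert to polar: |I| = 0.005141 A, ∠I = -6.1°.

I = 0.005141∠-6.1° A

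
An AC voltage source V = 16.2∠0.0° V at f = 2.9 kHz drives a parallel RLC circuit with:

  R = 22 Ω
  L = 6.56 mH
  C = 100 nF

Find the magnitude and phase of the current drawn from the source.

Step 1 — Angular frequency: ω = 2π·f = 2π·2900 = 1.822e+04 rad/s.
Step 2 — Component impedances:
  R: Z = R = 22 Ω
  L: Z = jωL = j·1.822e+04·0.00656 = 0 + j119.5 Ω
  C: Z = 1/(jωC) = -j/(ω·C) = 0 - j548.8 Ω
Step 3 — Parallel combination: 1/Z_total = 1/R + 1/L + 1/C; Z_total = 21.55 + j3.103 Ω = 21.78∠8.2° Ω.
Step 4 — Source phasor: V = 16.2∠0.0° V = 16.2 V.
Step 5 — Ohm's law: I = V / Z_total = (16.2) / (21.55 + j3.103) = 0.7364 - j0.106 A.
Step 6 — Convert to polar: |I| = 0.744 A, ∠I = -8.2°.

I = 0.744∠-8.2° A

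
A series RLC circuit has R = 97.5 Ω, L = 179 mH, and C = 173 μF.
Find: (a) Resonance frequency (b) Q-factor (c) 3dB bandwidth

Step 1 — Resonance: ω₀ = 1/√(LC) = 1/√(0.179·0.000173) = 179.7 rad/s.
Step 2 — f₀ = ω₀/(2π) = 28.6 Hz.
Step 3 — Series Q: Q = ω₀L/R = 179.7·0.179/97.5 = 0.3299.
Step 4 — Bandwidth: Δω = ω₀/Q = 544.7 rad/s; BW = Δω/(2π) = 86.69 Hz.

(a) f₀ = 28.6 Hz  (b) Q = 0.3299  (c) BW = 86.69 Hz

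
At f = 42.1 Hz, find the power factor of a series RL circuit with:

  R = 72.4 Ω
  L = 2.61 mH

Step 1 — Angular frequency: ω = 2π·f = 2π·42.1 = 264.5 rad/s.
Step 2 — Component impedances:
  R: Z = R = 72.4 Ω
  L: Z = jωL = j·264.5·0.00261 = 0 + j0.6904 Ω
Step 3 — Series combination: Z_total = R + L = 72.4 + j0.6904 Ω = 72.4∠0.5° Ω.
Step 4 — Power factor: PF = cos(φ) = Re(Z)/|Z| = 72.4/72.4 = 1.
Step 5 — Type: Im(Z) = 0.6904 ⇒ lagging (phase φ = 0.5°).

PF = 1 (lagging, φ = 0.5°)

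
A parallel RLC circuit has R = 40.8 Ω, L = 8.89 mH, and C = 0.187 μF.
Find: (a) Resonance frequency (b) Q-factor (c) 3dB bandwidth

Step 1 — Resonance: ω₀ = 1/√(LC) = 1/√(0.00889·1.87e-07) = 2.453e+04 rad/s.
Step 2 — f₀ = ω₀/(2π) = 3903 Hz.
Step 3 — Parallel Q: Q = R/(ω₀L) = 40.8/(2.453e+04·0.00889) = 0.1871.
Step 4 — Bandwidth: Δω = ω₀/Q = 1.311e+05 rad/s; BW = Δω/(2π) = 2.086e+04 Hz.

(a) f₀ = 3903 Hz  (b) Q = 0.1871  (c) BW = 2.086e+04 Hz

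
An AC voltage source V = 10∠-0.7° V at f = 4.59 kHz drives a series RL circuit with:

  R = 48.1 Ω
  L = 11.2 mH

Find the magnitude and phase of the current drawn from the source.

Step 1 — Angular frequency: ω = 2π·f = 2π·4590 = 2.884e+04 rad/s.
Step 2 — Component impedances:
  R: Z = R = 48.1 Ω
  L: Z = jωL = j·2.884e+04·0.0112 = 0 + j323 Ω
Step 3 — Series combination: Z_total = R + L = 48.1 + j323 Ω = 326.6∠81.5° Ω.
Step 4 — Source phasor: V = 10∠-0.7° V = 9.999 - j0.1222 V.
Step 5 — Ohm's law: I = V / Z_total = (9.999 - j0.1222) / (48.1 + j323) = 0.00414 - j0.03034 A.
Step 6 — Convert to polar: |I| = 0.03062 A, ∠I = -82.2°.

I = 0.03062∠-82.2° A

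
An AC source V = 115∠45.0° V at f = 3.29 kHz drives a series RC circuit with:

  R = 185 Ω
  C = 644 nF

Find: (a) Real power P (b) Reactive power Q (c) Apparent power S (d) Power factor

Step 1 — Angular frequency: ω = 2π·f = 2π·3290 = 2.067e+04 rad/s.
Step 2 — Component impedances:
  R: Z = R = 185 Ω
  C: Z = 1/(jωC) = -j/(ω·C) = 0 - j75.12 Ω
Step 3 — Series combination: Z_total = R + C = 185 - j75.12 Ω = 199.7∠-22.1° Ω.
Step 4 — Source phasor: V = 115∠45.0° V = 81.32 + j81.32 V.
Step 5 — Current: I = V / Z = 0.2241 + j0.5306 A = 0.576∠67.1° A.
Step 6 — Complex power: S = V·I* = 61.37 - j24.92 VA.
Step 7 — Real power: P = Re(S) = 61.37 W.
Step 8 — Reactive power: Q = Im(S) = -24.92 VAR.
Step 9 — Apparent power: |S| = 66.23 VA.
Step 10 — Power factor: PF = P/|S| = 0.9265 (leading).

(a) P = 61.37 W  (b) Q = -24.92 VAR  (c) S = 66.23 VA  (d) PF = 0.9265 (leading)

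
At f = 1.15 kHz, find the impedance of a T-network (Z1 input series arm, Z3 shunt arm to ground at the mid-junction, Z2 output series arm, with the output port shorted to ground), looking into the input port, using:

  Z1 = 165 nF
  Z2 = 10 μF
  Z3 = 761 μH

Step 1 — Angular frequency: ω = 2π·f = 2π·1150 = 7226 rad/s.
Step 2 — Component impedances:
  Z1: Z = 1/(jωC) = -j/(ω·C) = 0 - j838.8 Ω
  Z2: Z = 1/(jωC) = -j/(ω·C) = 0 - j13.84 Ω
  Z3: Z = jωL = j·7226·0.000761 = 0 + j5.499 Ω
Step 3 — With the output port shorted to ground, the output series arm Z2 runs from the junction to ground; the shunt arm Z3 also runs from the junction to ground. They appear in parallel: Z3 || Z2 = 0 + j9.124 Ω.
Step 4 — Series with input arm Z1: Z_in = Z1 + (Z3 || Z2) = 0 - j829.6 Ω = 829.6∠-90.0° Ω.

Z = 0 - j829.6 Ω = 829.6∠-90.0° Ω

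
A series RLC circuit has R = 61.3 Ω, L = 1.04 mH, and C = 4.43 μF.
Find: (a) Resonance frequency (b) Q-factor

Step 1 — Resonance condition Im(Z)=0 gives ω₀ = 1/√(LC).
Step 2 — ω₀ = 1/√(0.00104·4.43e-06) = 1.473e+04 rad/s.
Step 3 — f₀ = ω₀/(2π) = 2345 Hz.
Step 4 — Series Q: Q = ω₀L/R = 1.473e+04·0.00104/61.3 = 0.25.

(a) f₀ = 2345 Hz  (b) Q = 0.25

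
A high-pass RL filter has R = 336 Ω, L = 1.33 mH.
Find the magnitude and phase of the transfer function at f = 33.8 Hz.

Step 1 — Angular frequency: ω = 2π·33.8 = 212.4 rad/s.
Step 2 — Transfer function: H(jω) = jωL/(R + jωL).
Step 3 — Numerator jωL = j·0.2825; denominator R + jωL = 336 + j0.2825.
Step 4 — H = 7.067e-07 + j0.0008406.
Step 5 — Magnitude: |H| = 0.0008406 (-61.5 dB); phase: φ = 90.0°.

|H| = 0.0008406 (-61.5 dB), φ = 90.0°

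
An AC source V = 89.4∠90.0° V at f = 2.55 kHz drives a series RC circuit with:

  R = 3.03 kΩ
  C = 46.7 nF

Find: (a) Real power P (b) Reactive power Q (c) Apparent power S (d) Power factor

Step 1 — Angular frequency: ω = 2π·f = 2π·2550 = 1.602e+04 rad/s.
Step 2 — Component impedances:
  R: Z = R = 3030 Ω
  C: Z = 1/(jωC) = -j/(ω·C) = 0 - j1336 Ω
Step 3 — Series combination: Z_total = R + C = 3030 - j1336 Ω = 3312∠-23.8° Ω.
Step 4 — Source phasor: V = 89.4∠90.0° V = 0 + j89.4 V.
Step 5 — Current: I = V / Z = -0.01089 + j0.0247 A = 0.027∠113.8° A.
Step 6 — Complex power: S = V·I* = 2.208 - j0.974 VA.
Step 7 — Real power: P = Re(S) = 2.208 W.
Step 8 — Reactive power: Q = Im(S) = -0.974 VAR.
Step 9 — Apparent power: |S| = 2.413 VA.
Step 10 — Power factor: PF = P/|S| = 0.9149 (leading).

(a) P = 2.208 W  (b) Q = -0.974 VAR  (c) S = 2.413 VA  (d) PF = 0.9149 (leading)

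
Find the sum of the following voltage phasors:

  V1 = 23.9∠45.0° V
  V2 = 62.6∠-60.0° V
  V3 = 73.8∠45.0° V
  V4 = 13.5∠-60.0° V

Step 1 — Convert each phasor to rectangular form:
  V1 = 23.9·(cos(45.0°) + j·sin(45.0°)) = 16.9 + j16.9 V
  V2 = 62.6·(cos(-60.0°) + j·sin(-60.0°)) = 31.3 - j54.21 V
  V3 = 73.8·(cos(45.0°) + j·sin(45.0°)) = 52.18 + j52.18 V
  V4 = 13.5·(cos(-60.0°) + j·sin(-60.0°)) = 6.75 - j11.69 V
Step 2 — Sum components: V_total = 107.1 + j3.18 V.
Step 3 — Convert to polar: |V_total| = 107.2 V, ∠V_total = 1.7°.

V_total = 107.2∠1.7° V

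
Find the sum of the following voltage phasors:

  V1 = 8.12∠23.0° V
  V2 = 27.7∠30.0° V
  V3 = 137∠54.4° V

Step 1 — Convert each phasor to rectangular form:
  V1 = 8.12·(cos(23.0°) + j·sin(23.0°)) = 7.474 + j3.173 V
  V2 = 27.7·(cos(30.0°) + j·sin(30.0°)) = 23.99 + j13.85 V
  V3 = 137·(cos(54.4°) + j·sin(54.4°)) = 79.75 + j111.4 V
Step 2 — Sum components: V_total = 111.2 + j128.4 V.
Step 3 — Convert to polar: |V_total| = 169.9 V, ∠V_total = 49.1°.

V_total = 169.9∠49.1° V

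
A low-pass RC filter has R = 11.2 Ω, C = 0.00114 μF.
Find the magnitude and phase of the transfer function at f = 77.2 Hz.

Step 1 — Angular frequency: ω = 2π·77.2 = 485.1 rad/s.
Step 2 — Transfer function: H(jω) = 1/(1 + jωRC).
Step 3 — Denominator: 1 + jωRC = 1 + j·485.1·11.2·1.14e-09 = 1 + j6.193e-06.
Step 4 — H = 1 - j6.193e-06.
Step 5 — Magnitude: |H| = 1 (-0.0 dB); phase: φ = -0.0°.

|H| = 1 (-0.0 dB), φ = -0.0°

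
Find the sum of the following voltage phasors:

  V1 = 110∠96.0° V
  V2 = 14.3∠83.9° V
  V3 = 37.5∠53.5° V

Step 1 — Convert each phasor to rectangular form:
  V1 = 110·(cos(96.0°) + j·sin(96.0°)) = -11.5 + j109.4 V
  V2 = 14.3·(cos(83.9°) + j·sin(83.9°)) = 1.52 + j14.22 V
  V3 = 37.5·(cos(53.5°) + j·sin(53.5°)) = 22.31 + j30.14 V
Step 2 — Sum components: V_total = 12.33 + j153.8 V.
Step 3 — Convert to polar: |V_total| = 154.3 V, ∠V_total = 85.4°.

V_total = 154.3∠85.4° V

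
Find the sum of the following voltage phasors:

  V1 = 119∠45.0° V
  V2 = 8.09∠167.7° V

Step 1 — Convert each phasor to rectangular form:
  V1 = 119·(cos(45.0°) + j·sin(45.0°)) = 84.15 + j84.15 V
  V2 = 8.09·(cos(167.7°) + j·sin(167.7°)) = -7.904 + j1.723 V
Step 2 — Sum components: V_total = 76.24 + j85.87 V.
Step 3 — Convert to polar: |V_total| = 114.8 V, ∠V_total = 48.4°.

V_total = 114.8∠48.4° V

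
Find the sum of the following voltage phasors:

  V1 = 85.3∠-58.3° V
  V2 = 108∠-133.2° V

Step 1 — Convert each phasor to rectangular form:
  V1 = 85.3·(cos(-58.3°) + j·sin(-58.3°)) = 44.82 - j72.57 V
  V2 = 108·(cos(-133.2°) + j·sin(-133.2°)) = -73.93 - j78.73 V
Step 2 — Sum components: V_total = -29.11 - j151.3 V.
Step 3 — Convert to polar: |V_total| = 154.1 V, ∠V_total = -100.9°.

V_total = 154.1∠-100.9° V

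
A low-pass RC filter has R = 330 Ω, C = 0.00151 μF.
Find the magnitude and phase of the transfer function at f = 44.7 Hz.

Step 1 — Angular frequency: ω = 2π·44.7 = 280.9 rad/s.
Step 2 — Transfer function: H(jω) = 1/(1 + jωRC).
Step 3 — Denominator: 1 + jωRC = 1 + j·280.9·330·1.51e-09 = 1 + j0.00014.
Step 4 — H = 1 - j0.00014.
Step 5 — Magnitude: |H| = 1 (-0.0 dB); phase: φ = -0.0°.

|H| = 1 (-0.0 dB), φ = -0.0°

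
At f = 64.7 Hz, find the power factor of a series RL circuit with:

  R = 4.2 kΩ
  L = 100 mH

Step 1 — Angular frequency: ω = 2π·f = 2π·64.7 = 406.5 rad/s.
Step 2 — Component impedances:
  R: Z = R = 4200 Ω
  L: Z = jωL = j·406.5·0.1 = 0 + j40.65 Ω
Step 3 — Series combination: Z_total = R + L = 4200 + j40.65 Ω = 4200∠0.6° Ω.
Step 4 — Power factor: PF = cos(φ) = Re(Z)/|Z| = 4200/4200 = 1.
Step 5 — Type: Im(Z) = 40.65 ⇒ lagging (phase φ = 0.6°).

PF = 1 (lagging, φ = 0.6°)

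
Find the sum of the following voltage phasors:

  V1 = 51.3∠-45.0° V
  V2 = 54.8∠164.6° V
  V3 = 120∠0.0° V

Step 1 — Convert each phasor to rectangular form:
  V1 = 51.3·(cos(-45.0°) + j·sin(-45.0°)) = 36.27 - j36.27 V
  V2 = 54.8·(cos(164.6°) + j·sin(164.6°)) = -52.83 + j14.55 V
  V3 = 120·(cos(0.0°) + j·sin(0.0°)) = 120 V
Step 2 — Sum components: V_total = 103.4 - j21.72 V.
Step 3 — Convert to polar: |V_total| = 105.7 V, ∠V_total = -11.9°.

V_total = 105.7∠-11.9° V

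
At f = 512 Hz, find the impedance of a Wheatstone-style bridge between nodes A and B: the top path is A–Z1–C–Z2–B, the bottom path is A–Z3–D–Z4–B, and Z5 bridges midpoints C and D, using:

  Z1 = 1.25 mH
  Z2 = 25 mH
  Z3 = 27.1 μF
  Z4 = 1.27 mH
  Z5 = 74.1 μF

Step 1 — Angular frequency: ω = 2π·f = 2π·512 = 3217 rad/s.
Step 2 — Component impedances:
  Z1: Z = jωL = j·3217·0.00125 = 0 + j4.021 Ω
  Z2: Z = jωL = j·3217·0.025 = 0 + j80.42 Ω
  Z3: Z = 1/(jωC) = -j/(ω·C) = 0 - j11.47 Ω
  Z4: Z = jωL = j·3217·0.00127 = 0 + j4.086 Ω
  Z5: Z = 1/(jωC) = -j/(ω·C) = 0 - j4.195 Ω
Step 3 — Bridge requires nodal analysis (the Z5 bridge couples midpoints C and D, so the two paths cannot be reduced to a simple series/parallel combination). Setting node B to ground and injecting 1 A at node A, the 3-node admittance system at A, C, D solves to V_A = Z_AB = 0 + j3.914 Ω = 3.914∠90.0° Ω.

Z = 0 + j3.914 Ω = 3.914∠90.0° Ω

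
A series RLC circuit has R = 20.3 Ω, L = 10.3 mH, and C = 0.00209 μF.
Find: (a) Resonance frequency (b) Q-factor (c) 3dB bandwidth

Step 1 — Resonance condition Im(Z)=0 gives ω₀ = 1/√(LC).
Step 2 — ω₀ = 1/√(0.0103·2.09e-09) = 2.155e+05 rad/s.
Step 3 — f₀ = ω₀/(2π) = 3.43e+04 Hz.
Step 4 — Series Q: Q = ω₀L/R = 2.155e+05·0.0103/20.3 = 109.4.
Step 5 — 3dB bandwidth: Δω = ω₀/Q = 1971 rad/s; BW = Δω/(2π) = 313.7 Hz.

(a) f₀ = 3.43e+04 Hz  (b) Q = 109.4  (c) BW = 313.7 Hz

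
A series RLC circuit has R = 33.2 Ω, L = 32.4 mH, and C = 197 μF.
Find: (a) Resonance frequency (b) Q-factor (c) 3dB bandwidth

Step 1 — Resonance condition Im(Z)=0 gives ω₀ = 1/√(LC).
Step 2 — ω₀ = 1/√(0.0324·0.000197) = 395.8 rad/s.
Step 3 — f₀ = ω₀/(2π) = 63 Hz.
Step 4 — Series Q: Q = ω₀L/R = 395.8·0.0324/33.2 = 0.3863.
Step 5 — 3dB bandwidth: Δω = ω₀/Q = 1025 rad/s; BW = Δω/(2π) = 163.1 Hz.

(a) f₀ = 63 Hz  (b) Q = 0.3863  (c) BW = 163.1 Hz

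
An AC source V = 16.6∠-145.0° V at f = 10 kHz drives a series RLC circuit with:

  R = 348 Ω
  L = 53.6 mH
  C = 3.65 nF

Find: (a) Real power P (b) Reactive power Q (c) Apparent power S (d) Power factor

Step 1 — Angular frequency: ω = 2π·f = 2π·1e+04 = 6.283e+04 rad/s.
Step 2 — Component impedances:
  R: Z = R = 348 Ω
  L: Z = jωL = j·6.283e+04·0.0536 = 0 + j3368 Ω
  C: Z = 1/(jωC) = -j/(ω·C) = 0 - j4360 Ω
Step 3 — Series combination: Z_total = R + L + C = 348 - j992.6 Ω = 1052∠-70.7° Ω.
Step 4 — Source phasor: V = 16.6∠-145.0° V = -13.6 - j9.521 V.
Step 5 — Current: I = V / Z = 0.004265 - j0.01519 A = 0.01578∠-74.3° A.
Step 6 — Complex power: S = V·I* = 0.08667 - j0.2472 VA.
Step 7 — Real power: P = Re(S) = 0.08667 W.
Step 8 — Reactive power: Q = Im(S) = -0.2472 VAR.
Step 9 — Apparent power: |S| = 0.262 VA.
Step 10 — Power factor: PF = P/|S| = 0.3308 (leading).

(a) P = 0.08667 W  (b) Q = -0.2472 VAR  (c) S = 0.262 VA  (d) PF = 0.3308 (leading)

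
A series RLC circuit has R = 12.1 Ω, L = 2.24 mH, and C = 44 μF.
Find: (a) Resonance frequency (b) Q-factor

Step 1 — Resonance condition Im(Z)=0 gives ω₀ = 1/√(LC).
Step 2 — ω₀ = 1/√(0.00224·4.4e-05) = 3185 rad/s.
Step 3 — f₀ = ω₀/(2π) = 507 Hz.
Step 4 — Series Q: Q = ω₀L/R = 3185·0.00224/12.1 = 0.5897.

(a) f₀ = 507 Hz  (b) Q = 0.5897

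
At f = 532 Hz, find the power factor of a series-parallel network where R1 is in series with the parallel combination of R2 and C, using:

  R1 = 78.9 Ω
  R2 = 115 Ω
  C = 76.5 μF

Step 1 — Angular frequency: ω = 2π·f = 2π·532 = 3343 rad/s.
Step 2 — Component impedances:
  R1: Z = R = 78.9 Ω
  R2: Z = R = 115 Ω
  C: Z = 1/(jωC) = -j/(ω·C) = 0 - j3.911 Ω
Step 3 — Parallel branch: R2 || C = 1/(1/R2 + 1/C) = 0.1328 - j3.906 Ω.
Step 4 — Series with R1: Z_total = R1 + (R2 || C) = 79.03 - j3.906 Ω = 79.13∠-2.8° Ω.
Step 5 — Power factor: PF = cos(φ) = Re(Z)/|Z| = 79.033/79.129 = 0.9988.
Step 6 — Type: Im(Z) = -3.906 ⇒ leading (phase φ = -2.8°).

PF = 0.9988 (leading, φ = -2.8°)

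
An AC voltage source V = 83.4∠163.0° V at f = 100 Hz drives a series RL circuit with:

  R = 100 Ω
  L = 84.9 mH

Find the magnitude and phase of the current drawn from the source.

Step 1 — Angular frequency: ω = 2π·f = 2π·100 = 628.3 rad/s.
Step 2 — Component impedances:
  R: Z = R = 100 Ω
  L: Z = jωL = j·628.3·0.0849 = 0 + j53.34 Ω
Step 3 — Series combination: Z_total = R + L = 100 + j53.34 Ω = 113.3∠28.1° Ω.
Step 4 — Source phasor: V = 83.4∠163.0° V = -79.76 + j24.38 V.
Step 5 — Ohm's law: I = V / Z_total = (-79.76 + j24.38) / (100 + j53.34) = -0.5196 + j0.521 A.
Step 6 — Convert to polar: |I| = 0.7358 A, ∠I = 134.9°.

I = 0.7358∠134.9° A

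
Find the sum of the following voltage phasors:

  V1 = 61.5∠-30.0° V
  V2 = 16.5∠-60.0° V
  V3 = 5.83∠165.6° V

Step 1 — Convert each phasor to rectangular form:
  V1 = 61.5·(cos(-30.0°) + j·sin(-30.0°)) = 53.26 - j30.75 V
  V2 = 16.5·(cos(-60.0°) + j·sin(-60.0°)) = 8.25 - j14.29 V
  V3 = 5.83·(cos(165.6°) + j·sin(165.6°)) = -5.647 + j1.45 V
Step 2 — Sum components: V_total = 55.86 - j43.59 V.
Step 3 — Convert to polar: |V_total| = 70.86 V, ∠V_total = -38.0°.

V_total = 70.86∠-38.0° V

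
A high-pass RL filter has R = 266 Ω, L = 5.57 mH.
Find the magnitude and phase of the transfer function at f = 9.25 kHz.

Step 1 — Angular frequency: ω = 2π·9250 = 5.812e+04 rad/s.
Step 2 — Transfer function: H(jω) = jωL/(R + jωL).
Step 3 — Numerator jωL = j·323.7; denominator R + jωL = 266 + j323.7.
Step 4 — H = 0.597 + j0.4905.
Step 5 — Magnitude: |H| = 0.7726 (-2.2 dB); phase: φ = 39.4°.

|H| = 0.7726 (-2.2 dB), φ = 39.4°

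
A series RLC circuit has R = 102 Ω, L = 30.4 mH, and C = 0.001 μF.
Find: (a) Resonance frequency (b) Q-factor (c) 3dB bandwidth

Step 1 — Resonance: ω₀ = 1/√(LC) = 1/√(0.0304·1e-09) = 1.814e+05 rad/s.
Step 2 — f₀ = ω₀/(2π) = 2.887e+04 Hz.
Step 3 — Series Q: Q = ω₀L/R = 1.814e+05·0.0304/102 = 54.06.
Step 4 — Bandwidth: Δω = ω₀/Q = 3355 rad/s; BW = Δω/(2π) = 534 Hz.

(a) f₀ = 2.887e+04 Hz  (b) Q = 54.06  (c) BW = 534 Hz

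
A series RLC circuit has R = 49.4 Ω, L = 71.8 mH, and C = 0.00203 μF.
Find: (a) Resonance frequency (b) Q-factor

Step 1 — Resonance condition Im(Z)=0 gives ω₀ = 1/√(LC).
Step 2 — ω₀ = 1/√(0.0718·2.03e-09) = 8.283e+04 rad/s.
Step 3 — f₀ = ω₀/(2π) = 1.318e+04 Hz.
Step 4 — Series Q: Q = ω₀L/R = 8.283e+04·0.0718/49.4 = 120.4.

(a) f₀ = 1.318e+04 Hz  (b) Q = 120.4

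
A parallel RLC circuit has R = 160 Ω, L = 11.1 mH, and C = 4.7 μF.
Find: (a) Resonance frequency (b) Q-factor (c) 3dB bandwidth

Step 1 — Resonance: ω₀ = 1/√(LC) = 1/√(0.0111·4.7e-06) = 4378 rad/s.
Step 2 — f₀ = ω₀/(2π) = 696.8 Hz.
Step 3 — Parallel Q: Q = R/(ω₀L) = 160/(4378·0.0111) = 3.292.
Step 4 — Bandwidth: Δω = ω₀/Q = 1330 rad/s; BW = Δω/(2π) = 211.6 Hz.

(a) f₀ = 696.8 Hz  (b) Q = 3.292  (c) BW = 211.6 Hz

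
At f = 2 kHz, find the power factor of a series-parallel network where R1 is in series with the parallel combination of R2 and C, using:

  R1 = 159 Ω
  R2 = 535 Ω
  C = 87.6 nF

Step 1 — Angular frequency: ω = 2π·f = 2π·2000 = 1.257e+04 rad/s.
Step 2 — Component impedances:
  R1: Z = R = 159 Ω
  R2: Z = R = 535 Ω
  C: Z = 1/(jωC) = -j/(ω·C) = 0 - j908.4 Ω
Step 3 — Parallel branch: R2 || C = 1/(1/R2 + 1/C) = 397.2 - j233.9 Ω.
Step 4 — Series with R1: Z_total = R1 + (R2 || C) = 556.2 - j233.9 Ω = 603.4∠-22.8° Ω.
Step 5 — Power factor: PF = cos(φ) = Re(Z)/|Z| = 556.2/603.4 = 0.9218.
Step 6 — Type: Im(Z) = -233.9 ⇒ leading (phase φ = -22.8°).

PF = 0.9218 (leading, φ = -22.8°)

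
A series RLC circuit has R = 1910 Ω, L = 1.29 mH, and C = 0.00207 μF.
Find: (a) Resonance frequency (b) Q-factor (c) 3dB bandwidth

Step 1 — Resonance: ω₀ = 1/√(LC) = 1/√(0.00129·2.07e-09) = 6.12e+05 rad/s.
Step 2 — f₀ = ω₀/(2π) = 9.74e+04 Hz.
Step 3 — Series Q: Q = ω₀L/R = 6.12e+05·0.00129/1910 = 0.4133.
Step 4 — Bandwidth: Δω = ω₀/Q = 1.481e+06 rad/s; BW = Δω/(2π) = 2.356e+05 Hz.

(a) f₀ = 9.74e+04 Hz  (b) Q = 0.4133  (c) BW = 2.356e+05 Hz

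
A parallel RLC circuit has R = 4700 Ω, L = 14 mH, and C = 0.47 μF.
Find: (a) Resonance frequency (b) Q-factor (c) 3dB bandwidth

Step 1 — Resonance: ω₀ = 1/√(LC) = 1/√(0.014·4.7e-07) = 1.233e+04 rad/s.
Step 2 — f₀ = ω₀/(2π) = 1962 Hz.
Step 3 — Parallel Q: Q = R/(ω₀L) = 4700/(1.233e+04·0.014) = 27.23.
Step 4 — Bandwidth: Δω = ω₀/Q = 452.7 rad/s; BW = Δω/(2π) = 72.05 Hz.

(a) f₀ = 1962 Hz  (b) Q = 27.23  (c) BW = 72.05 Hz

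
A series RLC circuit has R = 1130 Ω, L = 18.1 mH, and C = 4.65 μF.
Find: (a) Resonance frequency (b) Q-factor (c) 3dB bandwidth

Step 1 — Resonance: ω₀ = 1/√(LC) = 1/√(0.0181·4.65e-06) = 3447 rad/s.
Step 2 — f₀ = ω₀/(2π) = 548.6 Hz.
Step 3 — Series Q: Q = ω₀L/R = 3447·0.0181/1130 = 0.05521.
Step 4 — Bandwidth: Δω = ω₀/Q = 6.243e+04 rad/s; BW = Δω/(2π) = 9936 Hz.

(a) f₀ = 548.6 Hz  (b) Q = 0.05521  (c) BW = 9936 Hz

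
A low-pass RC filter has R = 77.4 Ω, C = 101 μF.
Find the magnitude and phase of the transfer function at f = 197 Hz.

Step 1 — Angular frequency: ω = 2π·197 = 1238 rad/s.
Step 2 — Transfer function: H(jω) = 1/(1 + jωRC).
Step 3 — Denominator: 1 + jωRC = 1 + j·1238·77.4·0.000101 = 1 + j9.676.
Step 4 — H = 0.01057 - j0.1023.
Step 5 — Magnitude: |H| = 0.1028 (-19.8 dB); phase: φ = -84.1°.

|H| = 0.1028 (-19.8 dB), φ = -84.1°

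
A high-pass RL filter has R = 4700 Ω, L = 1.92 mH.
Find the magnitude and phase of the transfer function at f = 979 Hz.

Step 1 — Angular frequency: ω = 2π·979 = 6151 rad/s.
Step 2 — Transfer function: H(jω) = jωL/(R + jωL).
Step 3 — Numerator jωL = j·11.81; denominator R + jωL = 4700 + j11.81.
Step 4 — H = 6.314e-06 + j0.002513.
Step 5 — Magnitude: |H| = 0.002513 (-52.0 dB); phase: φ = 89.9°.

|H| = 0.002513 (-52.0 dB), φ = 89.9°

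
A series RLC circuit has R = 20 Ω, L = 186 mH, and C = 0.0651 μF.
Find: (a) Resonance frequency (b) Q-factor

Step 1 — Resonance condition Im(Z)=0 gives ω₀ = 1/√(LC).
Step 2 — ω₀ = 1/√(0.186·6.51e-08) = 9088 rad/s.
Step 3 — f₀ = ω₀/(2π) = 1446 Hz.
Step 4 — Series Q: Q = ω₀L/R = 9088·0.186/20 = 84.52.

(a) f₀ = 1446 Hz  (b) Q = 84.52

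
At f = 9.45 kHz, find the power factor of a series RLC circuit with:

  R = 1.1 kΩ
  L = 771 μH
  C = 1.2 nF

Step 1 — Angular frequency: ω = 2π·f = 2π·9450 = 5.938e+04 rad/s.
Step 2 — Component impedances:
  R: Z = R = 1100 Ω
  L: Z = jωL = j·5.938e+04·0.000771 = 0 + j45.78 Ω
  C: Z = 1/(jωC) = -j/(ω·C) = 0 - j1.403e+04 Ω
Step 3 — Series combination: Z_total = R + L + C = 1100 - j1.399e+04 Ω = 1.403e+04∠-85.5° Ω.
Step 4 — Power factor: PF = cos(φ) = Re(Z)/|Z| = 1100/14032 = 0.07839.
Step 5 — Type: Im(Z) = -1.399e+04 ⇒ leading (phase φ = -85.5°).

PF = 0.07839 (leading, φ = -85.5°)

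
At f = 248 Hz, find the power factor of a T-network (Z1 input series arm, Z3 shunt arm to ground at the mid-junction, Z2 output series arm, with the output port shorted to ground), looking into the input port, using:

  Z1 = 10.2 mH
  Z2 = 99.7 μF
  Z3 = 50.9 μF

Step 1 — Angular frequency: ω = 2π·f = 2π·248 = 1558 rad/s.
Step 2 — Component impedances:
  Z1: Z = jωL = j·1558·0.0102 = 0 + j15.89 Ω
  Z2: Z = 1/(jωC) = -j/(ω·C) = 0 - j6.437 Ω
  Z3: Z = 1/(jωC) = -j/(ω·C) = 0 - j12.61 Ω
Step 3 — With the output port shorted to ground, the output series arm Z2 runs from the junction to ground; the shunt arm Z3 also runs from the junction to ground. They appear in parallel: Z3 || Z2 = 0 - j4.261 Ω.
Step 4 — Series with input arm Z1: Z_in = Z1 + (Z3 || Z2) = 0 + j11.63 Ω = 11.63∠90.0° Ω.
Step 5 — Power factor: PF = cos(φ) = Re(Z)/|Z| = 0/11.63 = 0.
Step 6 — Type: Im(Z) = 11.63 ⇒ lagging (phase φ = 90.0°).

PF = 0 (lagging, φ = 90.0°)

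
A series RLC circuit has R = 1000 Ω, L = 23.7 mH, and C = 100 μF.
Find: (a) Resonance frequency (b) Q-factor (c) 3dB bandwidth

Step 1 — Resonance: ω₀ = 1/√(LC) = 1/√(0.0237·0.0001) = 649.6 rad/s.
Step 2 — f₀ = ω₀/(2π) = 103.4 Hz.
Step 3 — Series Q: Q = ω₀L/R = 649.6·0.0237/1000 = 0.01539.
Step 4 — Bandwidth: Δω = ω₀/Q = 4.219e+04 rad/s; BW = Δω/(2π) = 6715 Hz.

(a) f₀ = 103.4 Hz  (b) Q = 0.01539  (c) BW = 6715 Hz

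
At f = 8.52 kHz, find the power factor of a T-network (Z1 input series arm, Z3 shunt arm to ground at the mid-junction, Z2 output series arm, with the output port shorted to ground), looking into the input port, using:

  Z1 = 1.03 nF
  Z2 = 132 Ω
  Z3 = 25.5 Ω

Step 1 — Angular frequency: ω = 2π·f = 2π·8520 = 5.353e+04 rad/s.
Step 2 — Component impedances:
  Z1: Z = 1/(jωC) = -j/(ω·C) = 0 - j1.814e+04 Ω
  Z2: Z = R = 132 Ω
  Z3: Z = R = 25.5 Ω
Step 3 — With the output port shorted to ground, the output series arm Z2 runs from the junction to ground; the shunt arm Z3 also runs from the junction to ground. They appear in parallel: Z3 || Z2 = 21.37 Ω.
Step 4 — Series with input arm Z1: Z_in = Z1 + (Z3 || Z2) = 21.37 - j1.814e+04 Ω = 1.814e+04∠-89.9° Ω.
Step 5 — Power factor: PF = cos(φ) = Re(Z)/|Z| = 21.37/1.814e+04 = 0.001178.
Step 6 — Type: Im(Z) = -1.814e+04 ⇒ leading (phase φ = -89.9°).

PF = 0.001178 (leading, φ = -89.9°)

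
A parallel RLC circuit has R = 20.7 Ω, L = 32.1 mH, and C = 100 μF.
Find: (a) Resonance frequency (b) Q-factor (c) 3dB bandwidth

Step 1 — Resonance: ω₀ = 1/√(LC) = 1/√(0.0321·0.0001) = 558.1 rad/s.
Step 2 — f₀ = ω₀/(2π) = 88.83 Hz.
Step 3 — Parallel Q: Q = R/(ω₀L) = 20.7/(558.1·0.0321) = 1.155.
Step 4 — Bandwidth: Δω = ω₀/Q = 483.1 rad/s; BW = Δω/(2π) = 76.89 Hz.

(a) f₀ = 88.83 Hz  (b) Q = 1.155  (c) BW = 76.89 Hz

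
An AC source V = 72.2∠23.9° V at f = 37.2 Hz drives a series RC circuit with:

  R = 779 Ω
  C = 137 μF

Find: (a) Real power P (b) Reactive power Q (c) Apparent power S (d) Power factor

Step 1 — Angular frequency: ω = 2π·f = 2π·37.2 = 233.7 rad/s.
Step 2 — Component impedances:
  R: Z = R = 779 Ω
  C: Z = 1/(jωC) = -j/(ω·C) = 0 - j31.23 Ω
Step 3 — Series combination: Z_total = R + C = 779 - j31.23 Ω = 779.6∠-2.3° Ω.
Step 4 — Source phasor: V = 72.2∠23.9° V = 66.01 + j29.25 V.
Step 5 — Current: I = V / Z = 0.0831 + j0.04088 A = 0.09261∠26.2° A.
Step 6 — Complex power: S = V·I* = 6.681 - j0.2678 VA.
Step 7 — Real power: P = Re(S) = 6.681 W.
Step 8 — Reactive power: Q = Im(S) = -0.2678 VAR.
Step 9 — Apparent power: |S| = 6.686 VA.
Step 10 — Power factor: PF = P/|S| = 0.9992 (leading).

(a) P = 6.681 W  (b) Q = -0.2678 VAR  (c) S = 6.686 VA  (d) PF = 0.9992 (leading)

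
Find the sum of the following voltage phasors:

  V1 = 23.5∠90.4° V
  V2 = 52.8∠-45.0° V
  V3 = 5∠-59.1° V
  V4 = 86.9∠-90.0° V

Step 1 — Convert each phasor to rectangular form:
  V1 = 23.5·(cos(90.4°) + j·sin(90.4°)) = -0.1641 + j23.5 V
  V2 = 52.8·(cos(-45.0°) + j·sin(-45.0°)) = 37.34 - j37.34 V
  V3 = 5·(cos(-59.1°) + j·sin(-59.1°)) = 2.568 - j4.29 V
  V4 = 86.9·(cos(-90.0°) + j·sin(-90.0°)) = 0 - j86.9 V
Step 2 — Sum components: V_total = 39.74 - j105 V.
Step 3 — Convert to polar: |V_total| = 112.3 V, ∠V_total = -69.3°.

V_total = 112.3∠-69.3° V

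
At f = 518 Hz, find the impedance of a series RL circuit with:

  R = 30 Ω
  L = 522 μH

Step 1 — Angular frequency: ω = 2π·f = 2π·518 = 3255 rad/s.
Step 2 — Component impedances:
  R: Z = R = 30 Ω
  L: Z = jωL = j·3255·0.000522 = 0 + j1.699 Ω
Step 3 — Series combination: Z_total = R + L = 30 + j1.699 Ω = 30.05∠3.2° Ω.

Z = 30 + j1.699 Ω = 30.05∠3.2° Ω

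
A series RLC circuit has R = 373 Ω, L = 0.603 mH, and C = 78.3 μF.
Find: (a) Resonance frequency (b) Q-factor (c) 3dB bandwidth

Step 1 — Resonance: ω₀ = 1/√(LC) = 1/√(0.000603·7.83e-05) = 4602 rad/s.
Step 2 — f₀ = ω₀/(2π) = 732.5 Hz.
Step 3 — Series Q: Q = ω₀L/R = 4602·0.000603/373 = 0.00744.
Step 4 — Bandwidth: Δω = ω₀/Q = 6.186e+05 rad/s; BW = Δω/(2π) = 9.845e+04 Hz.

(a) f₀ = 732.5 Hz  (b) Q = 0.00744  (c) BW = 9.845e+04 Hz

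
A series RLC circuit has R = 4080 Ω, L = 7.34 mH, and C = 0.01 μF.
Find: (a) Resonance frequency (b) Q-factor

Step 1 — Resonance condition Im(Z)=0 gives ω₀ = 1/√(LC).
Step 2 — ω₀ = 1/√(0.00734·1e-08) = 1.167e+05 rad/s.
Step 3 — f₀ = ω₀/(2π) = 1.858e+04 Hz.
Step 4 — Series Q: Q = ω₀L/R = 1.167e+05·0.00734/4080 = 0.21.

(a) f₀ = 1.858e+04 Hz  (b) Q = 0.21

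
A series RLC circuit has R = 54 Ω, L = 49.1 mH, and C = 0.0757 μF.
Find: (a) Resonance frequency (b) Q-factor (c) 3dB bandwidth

Step 1 — Resonance condition Im(Z)=0 gives ω₀ = 1/√(LC).
Step 2 — ω₀ = 1/√(0.0491·7.57e-08) = 1.64e+04 rad/s.
Step 3 — f₀ = ω₀/(2π) = 2611 Hz.
Step 4 — Series Q: Q = ω₀L/R = 1.64e+04·0.0491/54 = 14.91.
Step 5 — 3dB bandwidth: Δω = ω₀/Q = 1100 rad/s; BW = Δω/(2π) = 175 Hz.

(a) f₀ = 2611 Hz  (b) Q = 14.91  (c) BW = 175 Hz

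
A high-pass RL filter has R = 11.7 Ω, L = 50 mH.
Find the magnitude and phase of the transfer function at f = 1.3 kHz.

Step 1 — Angular frequency: ω = 2π·1300 = 8168 rad/s.
Step 2 — Transfer function: H(jω) = jωL/(R + jωL).
Step 3 — Numerator jωL = j·408.4; denominator R + jωL = 11.7 + j408.4.
Step 4 — H = 0.9992 + j0.02862.
Step 5 — Magnitude: |H| = 0.9996 (-0.0 dB); phase: φ = 1.6°.

|H| = 0.9996 (-0.0 dB), φ = 1.6°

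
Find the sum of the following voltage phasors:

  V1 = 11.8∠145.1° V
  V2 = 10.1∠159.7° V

Step 1 — Convert each phasor to rectangular form:
  V1 = 11.8·(cos(145.1°) + j·sin(145.1°)) = -9.678 + j6.751 V
  V2 = 10.1·(cos(159.7°) + j·sin(159.7°)) = -9.473 + j3.504 V
Step 2 — Sum components: V_total = -19.15 + j10.26 V.
Step 3 — Convert to polar: |V_total| = 21.72 V, ∠V_total = 151.8°.

V_total = 21.72∠151.8° V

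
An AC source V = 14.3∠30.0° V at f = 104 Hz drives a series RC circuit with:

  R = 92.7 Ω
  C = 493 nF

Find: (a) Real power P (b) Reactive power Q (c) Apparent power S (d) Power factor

Step 1 — Angular frequency: ω = 2π·f = 2π·104 = 653.5 rad/s.
Step 2 — Component impedances:
  R: Z = R = 92.7 Ω
  C: Z = 1/(jωC) = -j/(ω·C) = 0 - j3104 Ω
Step 3 — Series combination: Z_total = R + C = 92.7 - j3104 Ω = 3106∠-88.3° Ω.
Step 4 — Source phasor: V = 14.3∠30.0° V = 12.38 + j7.15 V.
Step 5 — Current: I = V / Z = -0.002182 + j0.004055 A = 0.004605∠118.3° A.
Step 6 — Complex power: S = V·I* = 0.001966 - j0.06582 VA.
Step 7 — Real power: P = Re(S) = 0.001966 W.
Step 8 — Reactive power: Q = Im(S) = -0.06582 VAR.
Step 9 — Apparent power: |S| = 0.06585 VA.
Step 10 — Power factor: PF = P/|S| = 0.02985 (leading).

(a) P = 0.001966 W  (b) Q = -0.06582 VAR  (c) S = 0.06585 VA  (d) PF = 0.02985 (leading)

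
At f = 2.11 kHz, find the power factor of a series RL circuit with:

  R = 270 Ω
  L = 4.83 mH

Step 1 — Angular frequency: ω = 2π·f = 2π·2110 = 1.326e+04 rad/s.
Step 2 — Component impedances:
  R: Z = R = 270 Ω
  L: Z = jωL = j·1.326e+04·0.00483 = 0 + j64.03 Ω
Step 3 — Series combination: Z_total = R + L = 270 + j64.03 Ω = 277.5∠13.3° Ω.
Step 4 — Power factor: PF = cos(φ) = Re(Z)/|Z| = 270/277.5 = 0.973.
Step 5 — Type: Im(Z) = 64.03 ⇒ lagging (phase φ = 13.3°).

PF = 0.973 (lagging, φ = 13.3°)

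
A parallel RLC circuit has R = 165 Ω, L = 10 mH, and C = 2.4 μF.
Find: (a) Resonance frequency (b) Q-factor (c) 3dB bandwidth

Step 1 — Resonance: ω₀ = 1/√(LC) = 1/√(0.01·2.4e-06) = 6455 rad/s.
Step 2 — f₀ = ω₀/(2π) = 1027 Hz.
Step 3 — Parallel Q: Q = R/(ω₀L) = 165/(6455·0.01) = 2.556.
Step 4 — Bandwidth: Δω = ω₀/Q = 2525 rad/s; BW = Δω/(2π) = 401.9 Hz.

(a) f₀ = 1027 Hz  (b) Q = 2.556  (c) BW = 401.9 Hz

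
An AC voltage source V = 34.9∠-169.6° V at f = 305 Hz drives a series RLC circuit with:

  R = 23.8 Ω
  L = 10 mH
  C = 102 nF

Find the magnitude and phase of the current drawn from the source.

Step 1 — Angular frequency: ω = 2π·f = 2π·305 = 1916 rad/s.
Step 2 — Component impedances:
  R: Z = R = 23.8 Ω
  L: Z = jωL = j·1916·0.01 = 0 + j19.16 Ω
  C: Z = 1/(jωC) = -j/(ω·C) = 0 - j5116 Ω
Step 3 — Series combination: Z_total = R + L + C = 23.8 - j5097 Ω = 5097∠-89.7° Ω.
Step 4 — Source phasor: V = 34.9∠-169.6° V = -34.33 - j6.3 V.
Step 5 — Ohm's law: I = V / Z_total = (-34.33 - j6.3) / (23.8 - j5097) = 0.001205 - j0.006741 A.
Step 6 — Convert to polar: |I| = 0.006847 A, ∠I = -79.9°.

I = 0.006847∠-79.9° A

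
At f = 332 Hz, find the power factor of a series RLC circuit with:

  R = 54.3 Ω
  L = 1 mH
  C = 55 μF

Step 1 — Angular frequency: ω = 2π·f = 2π·332 = 2086 rad/s.
Step 2 — Component impedances:
  R: Z = R = 54.3 Ω
  L: Z = jωL = j·2086·0.001 = 0 + j2.086 Ω
  C: Z = 1/(jωC) = -j/(ω·C) = 0 - j8.716 Ω
Step 3 — Series combination: Z_total = R + L + C = 54.3 - j6.63 Ω = 54.7∠-7.0° Ω.
Step 4 — Power factor: PF = cos(φ) = Re(Z)/|Z| = 54.3/54.703 = 0.9926.
Step 5 — Type: Im(Z) = -6.63 ⇒ leading (phase φ = -7.0°).

PF = 0.9926 (leading, φ = -7.0°)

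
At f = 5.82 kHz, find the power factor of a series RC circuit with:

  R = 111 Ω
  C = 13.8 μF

Step 1 — Angular frequency: ω = 2π·f = 2π·5820 = 3.657e+04 rad/s.
Step 2 — Component impedances:
  R: Z = R = 111 Ω
  C: Z = 1/(jωC) = -j/(ω·C) = 0 - j1.982 Ω
Step 3 — Series combination: Z_total = R + C = 111 - j1.982 Ω = 111∠-1.0° Ω.
Step 4 — Power factor: PF = cos(φ) = Re(Z)/|Z| = 111/111.02 = 0.9998.
Step 5 — Type: Im(Z) = -1.982 ⇒ leading (phase φ = -1.0°).

PF = 0.9998 (leading, φ = -1.0°)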